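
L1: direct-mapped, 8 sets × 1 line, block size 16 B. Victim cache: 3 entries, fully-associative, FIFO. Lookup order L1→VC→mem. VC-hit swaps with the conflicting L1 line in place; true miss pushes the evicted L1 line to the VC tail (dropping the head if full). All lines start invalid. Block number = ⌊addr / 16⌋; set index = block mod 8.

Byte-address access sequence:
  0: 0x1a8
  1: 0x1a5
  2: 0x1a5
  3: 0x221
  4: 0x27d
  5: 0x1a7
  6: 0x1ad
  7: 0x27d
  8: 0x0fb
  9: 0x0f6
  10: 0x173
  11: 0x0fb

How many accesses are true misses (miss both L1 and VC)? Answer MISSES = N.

MISSES = 5

  [0] addr=0x1a8 blk=26 s=2: MISS | VC []
  [1] addr=0x1a5 blk=26 s=2: L1-HIT | VC []
  [2] addr=0x1a5 blk=26 s=2: L1-HIT | VC []
  [3] addr=0x221 blk=34 s=2: MISS | VC [26]
  [4] addr=0x27d blk=39 s=7: MISS | VC [26]
  [5] addr=0x1a7 blk=26 s=2: VC-HIT | VC [34]
  [6] addr=0x1ad blk=26 s=2: L1-HIT | VC [34]
  [7] addr=0x27d blk=39 s=7: L1-HIT | VC [34]
  [8] addr=0xfb blk=15 s=7: MISS | VC [34, 39]
  [9] addr=0xf6 blk=15 s=7: L1-HIT | VC [34, 39]
  [10] addr=0x173 blk=23 s=7: MISS | VC [34, 39, 15]
  [11] addr=0xfb blk=15 s=7: VC-HIT | VC [34, 39, 23]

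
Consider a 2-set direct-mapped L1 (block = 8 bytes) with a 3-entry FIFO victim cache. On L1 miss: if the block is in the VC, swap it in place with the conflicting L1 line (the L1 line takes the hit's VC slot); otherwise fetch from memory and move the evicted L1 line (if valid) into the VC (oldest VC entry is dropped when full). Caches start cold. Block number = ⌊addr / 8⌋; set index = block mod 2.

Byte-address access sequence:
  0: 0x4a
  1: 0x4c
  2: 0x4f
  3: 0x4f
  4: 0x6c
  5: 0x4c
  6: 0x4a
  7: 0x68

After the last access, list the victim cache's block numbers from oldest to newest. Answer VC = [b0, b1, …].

VC = [9]

  [0] addr=0x4a blk=9 s=1: MISS | VC []
  [1] addr=0x4c blk=9 s=1: L1-HIT | VC []
  [2] addr=0x4f blk=9 s=1: L1-HIT | VC []
  [3] addr=0x4f blk=9 s=1: L1-HIT | VC []
  [4] addr=0x6c blk=13 s=1: MISS | VC [9]
  [5] addr=0x4c blk=9 s=1: VC-HIT | VC [13]
  [6] addr=0x4a blk=9 s=1: L1-HIT | VC [13]
  [7] addr=0x68 blk=13 s=1: VC-HIT | VC [9]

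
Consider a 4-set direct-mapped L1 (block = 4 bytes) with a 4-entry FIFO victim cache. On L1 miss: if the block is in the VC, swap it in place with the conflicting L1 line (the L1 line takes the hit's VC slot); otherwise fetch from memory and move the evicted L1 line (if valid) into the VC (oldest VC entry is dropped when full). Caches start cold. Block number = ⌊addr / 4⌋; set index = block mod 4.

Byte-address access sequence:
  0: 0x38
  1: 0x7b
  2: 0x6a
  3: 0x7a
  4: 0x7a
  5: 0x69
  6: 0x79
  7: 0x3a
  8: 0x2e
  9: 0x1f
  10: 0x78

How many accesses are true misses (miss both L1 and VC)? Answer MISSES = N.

  [0] addr=0x38 blk=14 s=2: MISS | VC []
  [1] addr=0x7b blk=30 s=2: MISS | VC [14]
  [2] addr=0x6a blk=26 s=2: MISS | VC [14, 30]
  [3] addr=0x7a blk=30 s=2: VC-HIT | VC [14, 26]
  [4] addr=0x7a blk=30 s=2: L1-HIT | VC [14, 26]
  [5] addr=0x69 blk=26 s=2: VC-HIT | VC [14, 30]
  [6] addr=0x79 blk=30 s=2: VC-HIT | VC [14, 26]
  [7] addr=0x3a blk=14 s=2: VC-HIT | VC [30, 26]
  [8] addr=0x2e blk=11 s=3: MISS | VC [30, 26]
  [9] addr=0x1f blk=7 s=3: MISS | VC [30, 26, 11]
  [10] addr=0x78 blk=30 s=2: VC-HIT | VC [14, 26, 11]

MISSES = 5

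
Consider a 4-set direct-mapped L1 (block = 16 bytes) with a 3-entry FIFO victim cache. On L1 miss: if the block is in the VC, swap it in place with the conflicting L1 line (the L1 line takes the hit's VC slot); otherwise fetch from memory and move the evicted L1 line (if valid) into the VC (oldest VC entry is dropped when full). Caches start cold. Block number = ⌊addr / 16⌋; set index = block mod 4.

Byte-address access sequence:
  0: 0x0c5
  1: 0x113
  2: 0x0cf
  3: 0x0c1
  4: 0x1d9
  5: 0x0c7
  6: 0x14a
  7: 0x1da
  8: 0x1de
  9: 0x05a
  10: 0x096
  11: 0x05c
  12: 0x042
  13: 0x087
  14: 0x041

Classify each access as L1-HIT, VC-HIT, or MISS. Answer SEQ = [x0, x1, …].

SEQ = [MISS, MISS, L1-HIT, L1-HIT, MISS, L1-HIT, MISS, L1-HIT, L1-HIT, MISS, MISS, VC-HIT, MISS, MISS, VC-HIT]

  [0] addr=0xc5 blk=12 s=0: MISS | VC []
  [1] addr=0x113 blk=17 s=1: MISS | VC []
  [2] addr=0xcf blk=12 s=0: L1-HIT | VC []
  [3] addr=0xc1 blk=12 s=0: L1-HIT | VC []
  [4] addr=0x1d9 blk=29 s=1: MISS | VC [17]
  [5] addr=0xc7 blk=12 s=0: L1-HIT | VC [17]
  [6] addr=0x14a blk=20 s=0: MISS | VC [17, 12]
  [7] addr=0x1da blk=29 s=1: L1-HIT | VC [17, 12]
  [8] addr=0x1de blk=29 s=1: L1-HIT | VC [17, 12]
  [9] addr=0x5a blk=5 s=1: MISS | VC [17, 12, 29]
  [10] addr=0x96 blk=9 s=1: MISS | VC [12, 29, 5]
  [11] addr=0x5c blk=5 s=1: VC-HIT | VC [12, 29, 9]
  [12] addr=0x42 blk=4 s=0: MISS | VC [29, 9, 20]
  [13] addr=0x87 blk=8 s=0: MISS | VC [9, 20, 4]
  [14] addr=0x41 blk=4 s=0: VC-HIT | VC [9, 20, 8]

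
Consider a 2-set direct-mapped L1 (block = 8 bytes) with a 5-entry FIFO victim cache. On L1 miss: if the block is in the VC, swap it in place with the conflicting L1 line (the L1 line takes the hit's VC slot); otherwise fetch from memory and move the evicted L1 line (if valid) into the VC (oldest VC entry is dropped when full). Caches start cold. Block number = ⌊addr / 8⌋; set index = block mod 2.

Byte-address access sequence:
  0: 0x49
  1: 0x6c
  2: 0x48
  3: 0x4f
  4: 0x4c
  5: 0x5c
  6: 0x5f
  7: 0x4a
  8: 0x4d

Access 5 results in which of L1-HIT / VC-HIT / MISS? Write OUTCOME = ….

OUTCOME = MISS

  [0] addr=0x49 blk=9 s=1: MISS | VC []
  [1] addr=0x6c blk=13 s=1: MISS | VC [9]
  [2] addr=0x48 blk=9 s=1: VC-HIT | VC [13]
  [3] addr=0x4f blk=9 s=1: L1-HIT | VC [13]
  [4] addr=0x4c blk=9 s=1: L1-HIT | VC [13]
  [5] addr=0x5c blk=11 s=1: MISS | VC [13, 9]
  [6] addr=0x5f blk=11 s=1: L1-HIT | VC [13, 9]
  [7] addr=0x4a blk=9 s=1: VC-HIT | VC [13, 11]
  [8] addr=0x4d blk=9 s=1: L1-HIT | VC [13, 11]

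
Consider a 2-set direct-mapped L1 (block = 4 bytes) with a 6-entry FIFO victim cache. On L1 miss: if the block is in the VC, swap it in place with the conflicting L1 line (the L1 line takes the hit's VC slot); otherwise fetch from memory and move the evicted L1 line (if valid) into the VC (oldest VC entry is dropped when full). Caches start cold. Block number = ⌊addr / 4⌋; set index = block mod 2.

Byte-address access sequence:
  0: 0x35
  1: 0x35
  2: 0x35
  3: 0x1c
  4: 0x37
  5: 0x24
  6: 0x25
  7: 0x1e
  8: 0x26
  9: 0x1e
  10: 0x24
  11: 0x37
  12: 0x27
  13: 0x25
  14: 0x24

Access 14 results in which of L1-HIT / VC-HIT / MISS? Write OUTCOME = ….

#0 0x35→b13/s1 MISS; vc=[]
#1 0x35→b13/s1 L1-HIT; vc=[]
#2 0x35→b13/s1 L1-HIT; vc=[]
#3 0x1c→b7/s1 MISS; vc=[13]
#4 0x37→b13/s1 VC-HIT; vc=[7]
#5 0x24→b9/s1 MISS; vc=[7,13]
#6 0x25→b9/s1 L1-HIT; vc=[7,13]
#7 0x1e→b7/s1 VC-HIT; vc=[9,13]
#8 0x26→b9/s1 VC-HIT; vc=[7,13]
#9 0x1e→b7/s1 VC-HIT; vc=[9,13]
#10 0x24→b9/s1 VC-HIT; vc=[7,13]
#11 0x37→b13/s1 VC-HIT; vc=[7,9]
#12 0x27→b9/s1 VC-HIT; vc=[7,13]
#13 0x25→b9/s1 L1-HIT; vc=[7,13]
#14 0x24→b9/s1 L1-HIT; vc=[7,13]

OUTCOME = L1-HIT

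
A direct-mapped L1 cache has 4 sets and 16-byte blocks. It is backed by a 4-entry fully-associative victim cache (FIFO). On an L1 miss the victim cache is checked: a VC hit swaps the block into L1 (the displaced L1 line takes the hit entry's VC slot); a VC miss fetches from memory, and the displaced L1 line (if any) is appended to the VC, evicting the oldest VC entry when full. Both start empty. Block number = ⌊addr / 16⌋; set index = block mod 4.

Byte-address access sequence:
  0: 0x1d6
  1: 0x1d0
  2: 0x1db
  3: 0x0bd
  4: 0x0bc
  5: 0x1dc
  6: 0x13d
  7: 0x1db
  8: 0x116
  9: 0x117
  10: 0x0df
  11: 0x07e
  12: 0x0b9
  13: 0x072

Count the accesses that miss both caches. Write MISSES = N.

  [0] addr=0x1d6 blk=29 s=1: MISS | VC []
  [1] addr=0x1d0 blk=29 s=1: L1-HIT | VC []
  [2] addr=0x1db blk=29 s=1: L1-HIT | VC []
  [3] addr=0xbd blk=11 s=3: MISS | VC []
  [4] addr=0xbc blk=11 s=3: L1-HIT | VC []
  [5] addr=0x1dc blk=29 s=1: L1-HIT | VC []
  [6] addr=0x13d blk=19 s=3: MISS | VC [11]
  [7] addr=0x1db blk=29 s=1: L1-HIT | VC [11]
  [8] addr=0x116 blk=17 s=1: MISS | VC [11, 29]
  [9] addr=0x117 blk=17 s=1: L1-HIT | VC [11, 29]
  [10] addr=0xdf blk=13 s=1: MISS | VC [11, 29, 17]
  [11] addr=0x7e blk=7 s=3: MISS | VC [11, 29, 17, 19]
  [12] addr=0xb9 blk=11 s=3: VC-HIT | VC [7, 29, 17, 19]
  [13] addr=0x72 blk=7 s=3: VC-HIT | VC [11, 29, 17, 19]

MISSES = 6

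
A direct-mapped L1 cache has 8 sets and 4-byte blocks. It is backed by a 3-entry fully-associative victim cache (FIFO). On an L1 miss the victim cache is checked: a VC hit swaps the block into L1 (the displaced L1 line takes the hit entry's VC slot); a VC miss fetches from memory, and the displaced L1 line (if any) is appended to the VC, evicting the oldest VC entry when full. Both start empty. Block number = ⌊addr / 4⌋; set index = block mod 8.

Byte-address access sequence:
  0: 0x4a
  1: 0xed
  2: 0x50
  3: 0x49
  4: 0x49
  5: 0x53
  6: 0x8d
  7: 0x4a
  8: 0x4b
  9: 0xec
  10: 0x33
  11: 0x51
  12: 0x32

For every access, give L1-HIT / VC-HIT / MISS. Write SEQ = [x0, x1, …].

#0 0x4a→b18/s2 MISS; vc=[]
#1 0xed→b59/s3 MISS; vc=[]
#2 0x50→b20/s4 MISS; vc=[]
#3 0x49→b18/s2 L1-HIT; vc=[]
#4 0x49→b18/s2 L1-HIT; vc=[]
#5 0x53→b20/s4 L1-HIT; vc=[]
#6 0x8d→b35/s3 MISS; vc=[59]
#7 0x4a→b18/s2 L1-HIT; vc=[59]
#8 0x4b→b18/s2 L1-HIT; vc=[59]
#9 0xec→b59/s3 VC-HIT; vc=[35]
#10 0x33→b12/s4 MISS; vc=[35,20]
#11 0x51→b20/s4 VC-HIT; vc=[35,12]
#12 0x32→b12/s4 VC-HIT; vc=[35,20]

SEQ = [MISS, MISS, MISS, L1-HIT, L1-HIT, L1-HIT, MISS, L1-HIT, L1-HIT, VC-HIT, MISS, VC-HIT, VC-HIT]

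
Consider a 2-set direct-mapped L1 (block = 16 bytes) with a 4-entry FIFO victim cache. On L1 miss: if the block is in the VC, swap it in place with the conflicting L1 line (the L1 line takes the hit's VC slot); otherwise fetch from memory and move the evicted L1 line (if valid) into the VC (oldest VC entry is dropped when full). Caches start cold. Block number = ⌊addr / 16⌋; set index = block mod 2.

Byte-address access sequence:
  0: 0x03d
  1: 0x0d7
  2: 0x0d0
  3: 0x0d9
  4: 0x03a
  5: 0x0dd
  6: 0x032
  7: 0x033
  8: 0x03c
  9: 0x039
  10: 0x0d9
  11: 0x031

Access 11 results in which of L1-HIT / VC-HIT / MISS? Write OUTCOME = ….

#0 0x3d→b3/s1 MISS; vc=[]
#1 0xd7→b13/s1 MISS; vc=[3]
#2 0xd0→b13/s1 L1-HIT; vc=[3]
#3 0xd9→b13/s1 L1-HIT; vc=[3]
#4 0x3a→b3/s1 VC-HIT; vc=[13]
#5 0xdd→b13/s1 VC-HIT; vc=[3]
#6 0x32→b3/s1 VC-HIT; vc=[13]
#7 0x33→b3/s1 L1-HIT; vc=[13]
#8 0x3c→b3/s1 L1-HIT; vc=[13]
#9 0x39→b3/s1 L1-HIT; vc=[13]
#10 0xd9→b13/s1 VC-HIT; vc=[3]
#11 0x31→b3/s1 VC-HIT; vc=[13]

OUTCOME = VC-HIT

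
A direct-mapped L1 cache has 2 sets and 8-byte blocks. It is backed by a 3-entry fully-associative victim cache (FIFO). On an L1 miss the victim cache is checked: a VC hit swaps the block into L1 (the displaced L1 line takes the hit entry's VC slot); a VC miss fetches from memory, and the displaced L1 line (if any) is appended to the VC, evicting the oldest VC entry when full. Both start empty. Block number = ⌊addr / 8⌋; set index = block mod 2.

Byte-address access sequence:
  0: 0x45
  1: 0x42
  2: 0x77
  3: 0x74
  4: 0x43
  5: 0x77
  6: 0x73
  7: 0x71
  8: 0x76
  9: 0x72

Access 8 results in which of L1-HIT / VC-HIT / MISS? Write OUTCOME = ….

OUTCOME = L1-HIT

  [0] addr=0x45 blk=8 s=0: MISS | VC []
  [1] addr=0x42 blk=8 s=0: L1-HIT | VC []
  [2] addr=0x77 blk=14 s=0: MISS | VC [8]
  [3] addr=0x74 blk=14 s=0: L1-HIT | VC [8]
  [4] addr=0x43 blk=8 s=0: VC-HIT | VC [14]
  [5] addr=0x77 blk=14 s=0: VC-HIT | VC [8]
  [6] addr=0x73 blk=14 s=0: L1-HIT | VC [8]
  [7] addr=0x71 blk=14 s=0: L1-HIT | VC [8]
  [8] addr=0x76 blk=14 s=0: L1-HIT | VC [8]
  [9] addr=0x72 blk=14 s=0: L1-HIT | VC [8]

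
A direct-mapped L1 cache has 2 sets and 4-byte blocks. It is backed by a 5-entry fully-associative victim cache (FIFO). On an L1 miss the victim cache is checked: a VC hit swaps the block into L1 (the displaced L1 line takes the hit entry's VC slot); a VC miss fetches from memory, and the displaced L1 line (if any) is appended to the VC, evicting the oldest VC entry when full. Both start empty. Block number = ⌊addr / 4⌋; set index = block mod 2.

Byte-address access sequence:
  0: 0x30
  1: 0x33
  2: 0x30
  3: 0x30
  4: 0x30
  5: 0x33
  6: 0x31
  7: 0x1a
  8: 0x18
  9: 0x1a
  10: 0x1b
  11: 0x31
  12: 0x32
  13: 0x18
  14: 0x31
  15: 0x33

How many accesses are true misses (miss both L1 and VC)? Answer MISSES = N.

MISSES = 2

  [0] addr=0x30 blk=12 s=0: MISS | VC []
  [1] addr=0x33 blk=12 s=0: L1-HIT | VC []
  [2] addr=0x30 blk=12 s=0: L1-HIT | VC []
  [3] addr=0x30 blk=12 s=0: L1-HIT | VC []
  [4] addr=0x30 blk=12 s=0: L1-HIT | VC []
  [5] addr=0x33 blk=12 s=0: L1-HIT | VC []
  [6] addr=0x31 blk=12 s=0: L1-HIT | VC []
  [7] addr=0x1a blk=6 s=0: MISS | VC [12]
  [8] addr=0x18 blk=6 s=0: L1-HIT | VC [12]
  [9] addr=0x1a blk=6 s=0: L1-HIT | VC [12]
  [10] addr=0x1b blk=6 s=0: L1-HIT | VC [12]
  [11] addr=0x31 blk=12 s=0: VC-HIT | VC [6]
  [12] addr=0x32 blk=12 s=0: L1-HIT | VC [6]
  [13] addr=0x18 blk=6 s=0: VC-HIT | VC [12]
  [14] addr=0x31 blk=12 s=0: VC-HIT | VC [6]
  [15] addr=0x33 blk=12 s=0: L1-HIT | VC [6]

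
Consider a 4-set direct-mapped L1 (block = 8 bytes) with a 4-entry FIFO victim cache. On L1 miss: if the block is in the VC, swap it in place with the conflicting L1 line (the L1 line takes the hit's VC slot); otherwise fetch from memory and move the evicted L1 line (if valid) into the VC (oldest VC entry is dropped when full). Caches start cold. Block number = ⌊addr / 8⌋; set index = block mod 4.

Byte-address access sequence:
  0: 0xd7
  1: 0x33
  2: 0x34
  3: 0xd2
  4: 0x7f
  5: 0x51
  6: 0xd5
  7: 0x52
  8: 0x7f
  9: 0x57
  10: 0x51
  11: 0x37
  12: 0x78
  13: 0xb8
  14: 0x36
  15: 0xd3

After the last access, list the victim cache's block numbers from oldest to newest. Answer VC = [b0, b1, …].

0: 0xd7 (blk 26, set 2) → MISS  vc=[]
1: 0x33 (blk 6, set 2) → MISS  vc=[26]
2: 0x34 (blk 6, set 2) → L1-HIT  vc=[26]
3: 0xd2 (blk 26, set 2) → VC-HIT  vc=[6]
4: 0x7f (blk 15, set 3) → MISS  vc=[6]
5: 0x51 (blk 10, set 2) → MISS  vc=[6, 26]
6: 0xd5 (blk 26, set 2) → VC-HIT  vc=[6, 10]
7: 0x52 (blk 10, set 2) → VC-HIT  vc=[6, 26]
8: 0x7f (blk 15, set 3) → L1-HIT  vc=[6, 26]
9: 0x57 (blk 10, set 2) → L1-HIT  vc=[6, 26]
10: 0x51 (blk 10, set 2) → L1-HIT  vc=[6, 26]
11: 0x37 (blk 6, set 2) → VC-HIT  vc=[10, 26]
12: 0x78 (blk 15, set 3) → L1-HIT  vc=[10, 26]
13: 0xb8 (blk 23, set 3) → MISS  vc=[10, 26, 15]
14: 0x36 (blk 6, set 2) → L1-HIT  vc=[10, 26, 15]
15: 0xd3 (blk 26, set 2) → VC-HIT  vc=[10, 6, 15]

VC = [10, 6, 15]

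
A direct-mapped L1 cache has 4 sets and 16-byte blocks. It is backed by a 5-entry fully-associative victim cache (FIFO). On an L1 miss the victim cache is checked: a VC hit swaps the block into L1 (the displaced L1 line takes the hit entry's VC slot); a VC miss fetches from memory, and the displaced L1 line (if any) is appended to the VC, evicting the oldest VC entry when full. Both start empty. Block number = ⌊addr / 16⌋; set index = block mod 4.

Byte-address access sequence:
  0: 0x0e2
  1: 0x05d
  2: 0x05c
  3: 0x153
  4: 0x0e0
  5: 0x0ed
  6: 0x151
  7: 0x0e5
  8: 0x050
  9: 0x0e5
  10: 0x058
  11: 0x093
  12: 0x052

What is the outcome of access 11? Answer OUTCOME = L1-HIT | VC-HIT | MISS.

OUTCOME = MISS

  [0] addr=0xe2 blk=14 s=2: MISS | VC []
  [1] addr=0x5d blk=5 s=1: MISS | VC []
  [2] addr=0x5c blk=5 s=1: L1-HIT | VC []
  [3] addr=0x153 blk=21 s=1: MISS | VC [5]
  [4] addr=0xe0 blk=14 s=2: L1-HIT | VC [5]
  [5] addr=0xed blk=14 s=2: L1-HIT | VC [5]
  [6] addr=0x151 blk=21 s=1: L1-HIT | VC [5]
  [7] addr=0xe5 blk=14 s=2: L1-HIT | VC [5]
  [8] addr=0x50 blk=5 s=1: VC-HIT | VC [21]
  [9] addr=0xe5 blk=14 s=2: L1-HIT | VC [21]
  [10] addr=0x58 blk=5 s=1: L1-HIT | VC [21]
  [11] addr=0x93 blk=9 s=1: MISS | VC [21, 5]
  [12] addr=0x52 blk=5 s=1: VC-HIT | VC [21, 9]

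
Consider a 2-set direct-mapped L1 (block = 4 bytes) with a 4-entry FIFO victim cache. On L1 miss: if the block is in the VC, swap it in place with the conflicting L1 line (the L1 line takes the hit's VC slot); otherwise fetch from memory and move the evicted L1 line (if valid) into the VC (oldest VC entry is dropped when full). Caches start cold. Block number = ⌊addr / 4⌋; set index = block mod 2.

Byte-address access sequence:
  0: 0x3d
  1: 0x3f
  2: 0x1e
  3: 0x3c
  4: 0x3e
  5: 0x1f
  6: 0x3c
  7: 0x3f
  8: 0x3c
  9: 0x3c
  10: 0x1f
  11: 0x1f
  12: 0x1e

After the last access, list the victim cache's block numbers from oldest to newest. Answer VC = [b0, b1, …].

0: 0x3d (blk 15, set 1) → MISS  vc=[]
1: 0x3f (blk 15, set 1) → L1-HIT  vc=[]
2: 0x1e (blk 7, set 1) → MISS  vc=[15]
3: 0x3c (blk 15, set 1) → VC-HIT  vc=[7]
4: 0x3e (blk 15, set 1) → L1-HIT  vc=[7]
5: 0x1f (blk 7, set 1) → VC-HIT  vc=[15]
6: 0x3c (blk 15, set 1) → VC-HIT  vc=[7]
7: 0x3f (blk 15, set 1) → L1-HIT  vc=[7]
8: 0x3c (blk 15, set 1) → L1-HIT  vc=[7]
9: 0x3c (blk 15, set 1) → L1-HIT  vc=[7]
10: 0x1f (blk 7, set 1) → VC-HIT  vc=[15]
11: 0x1f (blk 7, set 1) → L1-HIT  vc=[15]
12: 0x1e (blk 7, set 1) → L1-HIT  vc=[15]

VC = [15]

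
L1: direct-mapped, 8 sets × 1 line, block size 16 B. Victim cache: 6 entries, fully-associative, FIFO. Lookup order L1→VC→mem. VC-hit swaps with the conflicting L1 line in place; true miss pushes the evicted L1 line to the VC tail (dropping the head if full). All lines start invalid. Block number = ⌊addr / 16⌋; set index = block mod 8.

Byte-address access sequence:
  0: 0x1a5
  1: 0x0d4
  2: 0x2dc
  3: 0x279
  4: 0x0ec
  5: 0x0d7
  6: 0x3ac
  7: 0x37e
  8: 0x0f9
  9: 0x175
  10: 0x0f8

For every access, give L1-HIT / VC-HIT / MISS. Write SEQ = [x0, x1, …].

SEQ = [MISS, MISS, MISS, MISS, MISS, VC-HIT, MISS, MISS, MISS, MISS, VC-HIT]

0: 0x1a5 (blk 26, set 2) → MISS  vc=[]
1: 0xd4 (blk 13, set 5) → MISS  vc=[]
2: 0x2dc (blk 45, set 5) → MISS  vc=[13]
3: 0x279 (blk 39, set 7) → MISS  vc=[13]
4: 0xec (blk 14, set 6) → MISS  vc=[13]
5: 0xd7 (blk 13, set 5) → VC-HIT  vc=[45]
6: 0x3ac (blk 58, set 2) → MISS  vc=[45, 26]
7: 0x37e (blk 55, set 7) → MISS  vc=[45, 26, 39]
8: 0xf9 (blk 15, set 7) → MISS  vc=[45, 26, 39, 55]
9: 0x175 (blk 23, set 7) → MISS  vc=[45, 26, 39, 55, 15]
10: 0xf8 (blk 15, set 7) → VC-HIT  vc=[45, 26, 39, 55, 23]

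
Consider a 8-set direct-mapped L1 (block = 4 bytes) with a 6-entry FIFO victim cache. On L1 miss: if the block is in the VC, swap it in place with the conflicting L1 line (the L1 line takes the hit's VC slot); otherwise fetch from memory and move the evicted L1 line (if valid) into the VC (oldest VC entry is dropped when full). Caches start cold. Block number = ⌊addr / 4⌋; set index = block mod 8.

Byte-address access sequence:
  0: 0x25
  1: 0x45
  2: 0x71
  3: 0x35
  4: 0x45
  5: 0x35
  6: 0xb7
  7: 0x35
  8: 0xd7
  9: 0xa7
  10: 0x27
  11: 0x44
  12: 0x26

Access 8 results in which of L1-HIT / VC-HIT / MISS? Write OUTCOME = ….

OUTCOME = MISS

#0 0x25→b9/s1 MISS; vc=[]
#1 0x45→b17/s1 MISS; vc=[9]
#2 0x71→b28/s4 MISS; vc=[9]
#3 0x35→b13/s5 MISS; vc=[9]
#4 0x45→b17/s1 L1-HIT; vc=[9]
#5 0x35→b13/s5 L1-HIT; vc=[9]
#6 0xb7→b45/s5 MISS; vc=[9,13]
#7 0x35→b13/s5 VC-HIT; vc=[9,45]
#8 0xd7→b53/s5 MISS; vc=[9,45,13]
#9 0xa7→b41/s1 MISS; vc=[9,45,13,17]
#10 0x27→b9/s1 VC-HIT; vc=[41,45,13,17]
#11 0x44→b17/s1 VC-HIT; vc=[41,45,13,9]
#12 0x26→b9/s1 VC-HIT; vc=[41,45,13,17]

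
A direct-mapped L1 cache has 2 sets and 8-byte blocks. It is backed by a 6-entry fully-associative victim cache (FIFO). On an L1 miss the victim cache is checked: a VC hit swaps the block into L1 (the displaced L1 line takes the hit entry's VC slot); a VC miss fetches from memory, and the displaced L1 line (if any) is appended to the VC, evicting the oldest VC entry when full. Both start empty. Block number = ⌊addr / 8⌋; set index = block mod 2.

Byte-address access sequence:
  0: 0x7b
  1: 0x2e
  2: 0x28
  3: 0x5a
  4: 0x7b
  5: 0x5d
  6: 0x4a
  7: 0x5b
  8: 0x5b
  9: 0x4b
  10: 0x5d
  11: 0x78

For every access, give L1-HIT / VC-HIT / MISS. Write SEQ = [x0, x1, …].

#0 0x7b→b15/s1 MISS; vc=[]
#1 0x2e→b5/s1 MISS; vc=[15]
#2 0x28→b5/s1 L1-HIT; vc=[15]
#3 0x5a→b11/s1 MISS; vc=[15,5]
#4 0x7b→b15/s1 VC-HIT; vc=[11,5]
#5 0x5d→b11/s1 VC-HIT; vc=[15,5]
#6 0x4a→b9/s1 MISS; vc=[15,5,11]
#7 0x5b→b11/s1 VC-HIT; vc=[15,5,9]
#8 0x5b→b11/s1 L1-HIT; vc=[15,5,9]
#9 0x4b→b9/s1 VC-HIT; vc=[15,5,11]
#10 0x5d→b11/s1 VC-HIT; vc=[15,5,9]
#11 0x78→b15/s1 VC-HIT; vc=[11,5,9]

SEQ = [MISS, MISS, L1-HIT, MISS, VC-HIT, VC-HIT, MISS, VC-HIT, L1-HIT, VC-HIT, VC-HIT, VC-HIT]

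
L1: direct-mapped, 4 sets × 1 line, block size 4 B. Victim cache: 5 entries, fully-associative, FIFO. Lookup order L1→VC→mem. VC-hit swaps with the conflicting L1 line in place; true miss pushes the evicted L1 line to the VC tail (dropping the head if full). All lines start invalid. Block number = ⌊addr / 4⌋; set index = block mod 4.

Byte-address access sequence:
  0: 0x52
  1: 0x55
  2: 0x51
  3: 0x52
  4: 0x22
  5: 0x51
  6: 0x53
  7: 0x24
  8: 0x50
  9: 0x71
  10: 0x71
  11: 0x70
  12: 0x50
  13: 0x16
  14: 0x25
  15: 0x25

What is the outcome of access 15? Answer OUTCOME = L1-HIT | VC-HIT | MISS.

OUTCOME = L1-HIT

  [0] addr=0x52 blk=20 s=0: MISS | VC []
  [1] addr=0x55 blk=21 s=1: MISS | VC []
  [2] addr=0x51 blk=20 s=0: L1-HIT | VC []
  [3] addr=0x52 blk=20 s=0: L1-HIT | VC []
  [4] addr=0x22 blk=8 s=0: MISS | VC [20]
  [5] addr=0x51 blk=20 s=0: VC-HIT | VC [8]
  [6] addr=0x53 blk=20 s=0: L1-HIT | VC [8]
  [7] addr=0x24 blk=9 s=1: MISS | VC [8, 21]
  [8] addr=0x50 blk=20 s=0: L1-HIT | VC [8, 21]
  [9] addr=0x71 blk=28 s=0: MISS | VC [8, 21, 20]
  [10] addr=0x71 blk=28 s=0: L1-HIT | VC [8, 21, 20]
  [11] addr=0x70 blk=28 s=0: L1-HIT | VC [8, 21, 20]
  [12] addr=0x50 blk=20 s=0: VC-HIT | VC [8, 21, 28]
  [13] addr=0x16 blk=5 s=1: MISS | VC [8, 21, 28, 9]
  [14] addr=0x25 blk=9 s=1: VC-HIT | VC [8, 21, 28, 5]
  [15] addr=0x25 blk=9 s=1: L1-HIT | VC [8, 21, 28, 5]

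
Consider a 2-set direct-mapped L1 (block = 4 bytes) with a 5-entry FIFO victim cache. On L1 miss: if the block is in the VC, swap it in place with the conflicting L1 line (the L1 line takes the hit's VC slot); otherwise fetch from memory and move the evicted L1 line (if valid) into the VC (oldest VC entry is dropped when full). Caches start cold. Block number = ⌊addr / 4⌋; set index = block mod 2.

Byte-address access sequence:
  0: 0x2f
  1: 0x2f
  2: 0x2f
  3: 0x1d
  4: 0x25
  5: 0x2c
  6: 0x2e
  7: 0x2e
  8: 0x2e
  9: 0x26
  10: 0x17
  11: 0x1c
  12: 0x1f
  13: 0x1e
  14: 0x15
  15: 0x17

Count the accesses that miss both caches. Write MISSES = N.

0: 0x2f (blk 11, set 1) → MISS  vc=[]
1: 0x2f (blk 11, set 1) → L1-HIT  vc=[]
2: 0x2f (blk 11, set 1) → L1-HIT  vc=[]
3: 0x1d (blk 7, set 1) → MISS  vc=[11]
4: 0x25 (blk 9, set 1) → MISS  vc=[11, 7]
5: 0x2c (blk 11, set 1) → VC-HIT  vc=[9, 7]
6: 0x2e (blk 11, set 1) → L1-HIT  vc=[9, 7]
7: 0x2e (blk 11, set 1) → L1-HIT  vc=[9, 7]
8: 0x2e (blk 11, set 1) → L1-HIT  vc=[9, 7]
9: 0x26 (blk 9, set 1) → VC-HIT  vc=[11, 7]
10: 0x17 (blk 5, set 1) → MISS  vc=[11, 7, 9]
11: 0x1c (blk 7, set 1) → VC-HIT  vc=[11, 5, 9]
12: 0x1f (blk 7, set 1) → L1-HIT  vc=[11, 5, 9]
13: 0x1e (blk 7, set 1) → L1-HIT  vc=[11, 5, 9]
14: 0x15 (blk 5, set 1) → VC-HIT  vc=[11, 7, 9]
15: 0x17 (blk 5, set 1) → L1-HIT  vc=[11, 7, 9]

MISSES = 4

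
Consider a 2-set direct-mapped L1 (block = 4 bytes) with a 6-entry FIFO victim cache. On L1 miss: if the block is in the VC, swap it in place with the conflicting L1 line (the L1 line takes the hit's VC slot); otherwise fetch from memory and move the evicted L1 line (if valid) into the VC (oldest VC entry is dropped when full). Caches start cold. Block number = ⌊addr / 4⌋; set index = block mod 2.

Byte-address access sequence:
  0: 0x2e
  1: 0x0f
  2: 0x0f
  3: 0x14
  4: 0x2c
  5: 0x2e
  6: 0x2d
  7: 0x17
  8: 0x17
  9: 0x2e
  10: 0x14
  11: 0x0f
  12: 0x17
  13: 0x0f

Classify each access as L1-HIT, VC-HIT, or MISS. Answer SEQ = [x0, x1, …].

0: 0x2e (blk 11, set 1) → MISS  vc=[]
1: 0xf (blk 3, set 1) → MISS  vc=[11]
2: 0xf (blk 3, set 1) → L1-HIT  vc=[11]
3: 0x14 (blk 5, set 1) → MISS  vc=[11, 3]
4: 0x2c (blk 11, set 1) → VC-HIT  vc=[5, 3]
5: 0x2e (blk 11, set 1) → L1-HIT  vc=[5, 3]
6: 0x2d (blk 11, set 1) → L1-HIT  vc=[5, 3]
7: 0x17 (blk 5, set 1) → VC-HIT  vc=[11, 3]
8: 0x17 (blk 5, set 1) → L1-HIT  vc=[11, 3]
9: 0x2e (blk 11, set 1) → VC-HIT  vc=[5, 3]
10: 0x14 (blk 5, set 1) → VC-HIT  vc=[11, 3]
11: 0xf (blk 3, set 1) → VC-HIT  vc=[11, 5]
12: 0x17 (blk 5, set 1) → VC-HIT  vc=[11, 3]
13: 0xf (blk 3, set 1) → VC-HIT  vc=[11, 5]

SEQ = [MISS, MISS, L1-HIT, MISS, VC-HIT, L1-HIT, L1-HIT, VC-HIT, L1-HIT, VC-HIT, VC-HIT, VC-HIT, VC-HIT, VC-HIT]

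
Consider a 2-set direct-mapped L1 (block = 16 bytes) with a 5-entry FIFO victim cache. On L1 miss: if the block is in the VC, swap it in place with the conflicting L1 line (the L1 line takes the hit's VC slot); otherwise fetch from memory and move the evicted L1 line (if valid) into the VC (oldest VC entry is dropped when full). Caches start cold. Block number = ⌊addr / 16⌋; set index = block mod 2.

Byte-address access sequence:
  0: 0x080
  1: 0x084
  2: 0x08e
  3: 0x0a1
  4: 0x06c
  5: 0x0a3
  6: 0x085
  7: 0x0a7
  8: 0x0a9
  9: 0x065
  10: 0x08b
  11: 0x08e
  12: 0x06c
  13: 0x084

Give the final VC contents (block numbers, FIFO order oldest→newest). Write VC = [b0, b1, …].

VC = [6, 10]

#0 0x80→b8/s0 MISS; vc=[]
#1 0x84→b8/s0 L1-HIT; vc=[]
#2 0x8e→b8/s0 L1-HIT; vc=[]
#3 0xa1→b10/s0 MISS; vc=[8]
#4 0x6c→b6/s0 MISS; vc=[8,10]
#5 0xa3→b10/s0 VC-HIT; vc=[8,6]
#6 0x85→b8/s0 VC-HIT; vc=[10,6]
#7 0xa7→b10/s0 VC-HIT; vc=[8,6]
#8 0xa9→b10/s0 L1-HIT; vc=[8,6]
#9 0x65→b6/s0 VC-HIT; vc=[8,10]
#10 0x8b→b8/s0 VC-HIT; vc=[6,10]
#11 0x8e→b8/s0 L1-HIT; vc=[6,10]
#12 0x6c→b6/s0 VC-HIT; vc=[8,10]
#13 0x84→b8/s0 VC-HIT; vc=[6,10]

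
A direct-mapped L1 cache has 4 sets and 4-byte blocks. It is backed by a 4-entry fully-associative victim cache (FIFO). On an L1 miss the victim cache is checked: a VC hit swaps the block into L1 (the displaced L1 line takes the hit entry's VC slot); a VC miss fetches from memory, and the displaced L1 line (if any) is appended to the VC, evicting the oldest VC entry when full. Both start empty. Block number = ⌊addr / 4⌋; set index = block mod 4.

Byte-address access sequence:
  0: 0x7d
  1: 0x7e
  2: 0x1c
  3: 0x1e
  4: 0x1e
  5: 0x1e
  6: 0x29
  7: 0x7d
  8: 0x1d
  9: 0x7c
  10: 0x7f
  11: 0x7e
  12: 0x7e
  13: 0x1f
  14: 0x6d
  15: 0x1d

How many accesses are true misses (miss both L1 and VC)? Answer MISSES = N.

0: 0x7d (blk 31, set 3) → MISS  vc=[]
1: 0x7e (blk 31, set 3) → L1-HIT  vc=[]
2: 0x1c (blk 7, set 3) → MISS  vc=[31]
3: 0x1e (blk 7, set 3) → L1-HIT  vc=[31]
4: 0x1e (blk 7, set 3) → L1-HIT  vc=[31]
5: 0x1e (blk 7, set 3) → L1-HIT  vc=[31]
6: 0x29 (blk 10, set 2) → MISS  vc=[31]
7: 0x7d (blk 31, set 3) → VC-HIT  vc=[7]
8: 0x1d (blk 7, set 3) → VC-HIT  vc=[31]
9: 0x7c (blk 31, set 3) → VC-HIT  vc=[7]
10: 0x7f (blk 31, set 3) → L1-HIT  vc=[7]
11: 0x7e (blk 31, set 3) → L1-HIT  vc=[7]
12: 0x7e (blk 31, set 3) → L1-HIT  vc=[7]
13: 0x1f (blk 7, set 3) → VC-HIT  vc=[31]
14: 0x6d (blk 27, set 3) → MISS  vc=[31, 7]
15: 0x1d (blk 7, set 3) → VC-HIT  vc=[31, 27]

MISSES = 4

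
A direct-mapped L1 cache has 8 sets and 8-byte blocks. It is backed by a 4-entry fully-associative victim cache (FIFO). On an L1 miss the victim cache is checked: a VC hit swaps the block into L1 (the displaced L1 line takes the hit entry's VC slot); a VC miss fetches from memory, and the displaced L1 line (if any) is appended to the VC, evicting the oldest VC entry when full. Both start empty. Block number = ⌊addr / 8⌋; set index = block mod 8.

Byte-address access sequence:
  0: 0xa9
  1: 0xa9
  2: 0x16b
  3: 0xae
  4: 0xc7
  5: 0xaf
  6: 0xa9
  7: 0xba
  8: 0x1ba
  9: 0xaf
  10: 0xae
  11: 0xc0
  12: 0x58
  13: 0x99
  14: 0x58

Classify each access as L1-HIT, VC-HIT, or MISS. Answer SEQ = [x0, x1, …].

0: 0xa9 (blk 21, set 5) → MISS  vc=[]
1: 0xa9 (blk 21, set 5) → L1-HIT  vc=[]
2: 0x16b (blk 45, set 5) → MISS  vc=[21]
3: 0xae (blk 21, set 5) → VC-HIT  vc=[45]
4: 0xc7 (blk 24, set 0) → MISS  vc=[45]
5: 0xaf (blk 21, set 5) → L1-HIT  vc=[45]
6: 0xa9 (blk 21, set 5) → L1-HIT  vc=[45]
7: 0xba (blk 23, set 7) → MISS  vc=[45]
8: 0x1ba (blk 55, set 7) → MISS  vc=[45, 23]
9: 0xaf (blk 21, set 5) → L1-HIT  vc=[45, 23]
10: 0xae (blk 21, set 5) → L1-HIT  vc=[45, 23]
11: 0xc0 (blk 24, set 0) → L1-HIT  vc=[45, 23]
12: 0x58 (blk 11, set 3) → MISS  vc=[45, 23]
13: 0x99 (blk 19, set 3) → MISS  vc=[45, 23, 11]
14: 0x58 (blk 11, set 3) → VC-HIT  vc=[45, 23, 19]

SEQ = [MISS, L1-HIT, MISS, VC-HIT, MISS, L1-HIT, L1-HIT, MISS, MISS, L1-HIT, L1-HIT, L1-HIT, MISS, MISS, VC-HIT]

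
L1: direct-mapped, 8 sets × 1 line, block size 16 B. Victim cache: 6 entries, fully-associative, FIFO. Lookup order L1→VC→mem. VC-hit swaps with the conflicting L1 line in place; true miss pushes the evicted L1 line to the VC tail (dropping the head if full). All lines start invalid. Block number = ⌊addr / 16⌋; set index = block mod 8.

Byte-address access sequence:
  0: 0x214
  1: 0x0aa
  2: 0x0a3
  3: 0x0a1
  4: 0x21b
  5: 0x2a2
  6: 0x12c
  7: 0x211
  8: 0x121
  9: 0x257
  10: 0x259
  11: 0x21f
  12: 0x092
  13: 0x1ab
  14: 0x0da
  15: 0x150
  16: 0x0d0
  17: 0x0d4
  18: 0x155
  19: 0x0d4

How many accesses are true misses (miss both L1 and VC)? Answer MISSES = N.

#0 0x214→b33/s1 MISS; vc=[]
#1 0xaa→b10/s2 MISS; vc=[]
#2 0xa3→b10/s2 L1-HIT; vc=[]
#3 0xa1→b10/s2 L1-HIT; vc=[]
#4 0x21b→b33/s1 L1-HIT; vc=[]
#5 0x2a2→b42/s2 MISS; vc=[10]
#6 0x12c→b18/s2 MISS; vc=[10,42]
#7 0x211→b33/s1 L1-HIT; vc=[10,42]
#8 0x121→b18/s2 L1-HIT; vc=[10,42]
#9 0x257→b37/s5 MISS; vc=[10,42]
#10 0x259→b37/s5 L1-HIT; vc=[10,42]
#11 0x21f→b33/s1 L1-HIT; vc=[10,42]
#12 0x92→b9/s1 MISS; vc=[10,42,33]
#13 0x1ab→b26/s2 MISS; vc=[10,42,33,18]
#14 0xda→b13/s5 MISS; vc=[10,42,33,18,37]
#15 0x150→b21/s5 MISS; vc=[10,42,33,18,37,13]
#16 0xd0→b13/s5 VC-HIT; vc=[10,42,33,18,37,21]
#17 0xd4→b13/s5 L1-HIT; vc=[10,42,33,18,37,21]
#18 0x155→b21/s5 VC-HIT; vc=[10,42,33,18,37,13]
#19 0xd4→b13/s5 VC-HIT; vc=[10,42,33,18,37,21]

MISSES = 9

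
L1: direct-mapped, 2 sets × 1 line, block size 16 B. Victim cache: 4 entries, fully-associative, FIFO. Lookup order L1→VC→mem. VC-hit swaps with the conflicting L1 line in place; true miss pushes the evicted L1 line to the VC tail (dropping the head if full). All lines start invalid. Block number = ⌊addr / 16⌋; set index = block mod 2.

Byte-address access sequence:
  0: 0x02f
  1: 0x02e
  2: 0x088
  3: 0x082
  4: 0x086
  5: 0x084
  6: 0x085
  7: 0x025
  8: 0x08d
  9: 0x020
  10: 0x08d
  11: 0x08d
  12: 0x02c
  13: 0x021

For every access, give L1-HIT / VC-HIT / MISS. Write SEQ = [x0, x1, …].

0: 0x2f (blk 2, set 0) → MISS  vc=[]
1: 0x2e (blk 2, set 0) → L1-HIT  vc=[]
2: 0x88 (blk 8, set 0) → MISS  vc=[2]
3: 0x82 (blk 8, set 0) → L1-HIT  vc=[2]
4: 0x86 (blk 8, set 0) → L1-HIT  vc=[2]
5: 0x84 (blk 8, set 0) → L1-HIT  vc=[2]
6: 0x85 (blk 8, set 0) → L1-HIT  vc=[2]
7: 0x25 (blk 2, set 0) → VC-HIT  vc=[8]
8: 0x8d (blk 8, set 0) → VC-HIT  vc=[2]
9: 0x20 (blk 2, set 0) → VC-HIT  vc=[8]
10: 0x8d (blk 8, set 0) → VC-HIT  vc=[2]
11: 0x8d (blk 8, set 0) → L1-HIT  vc=[2]
12: 0x2c (blk 2, set 0) → VC-HIT  vc=[8]
13: 0x21 (blk 2, set 0) → L1-HIT  vc=[8]

SEQ = [MISS, L1-HIT, MISS, L1-HIT, L1-HIT, L1-HIT, L1-HIT, VC-HIT, VC-HIT, VC-HIT, VC-HIT, L1-HIT, VC-HIT, L1-HIT]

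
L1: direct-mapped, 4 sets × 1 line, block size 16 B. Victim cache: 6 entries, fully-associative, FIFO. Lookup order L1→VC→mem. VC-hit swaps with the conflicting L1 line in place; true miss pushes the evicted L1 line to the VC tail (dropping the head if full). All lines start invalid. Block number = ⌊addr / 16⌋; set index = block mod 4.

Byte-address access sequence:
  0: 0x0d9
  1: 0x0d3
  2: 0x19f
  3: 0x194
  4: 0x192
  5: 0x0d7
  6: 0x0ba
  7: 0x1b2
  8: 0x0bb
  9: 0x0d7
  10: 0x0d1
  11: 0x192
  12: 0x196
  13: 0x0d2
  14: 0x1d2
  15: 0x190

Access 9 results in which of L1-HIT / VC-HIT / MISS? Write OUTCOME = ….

0: 0xd9 (blk 13, set 1) → MISS  vc=[]
1: 0xd3 (blk 13, set 1) → L1-HIT  vc=[]
2: 0x19f (blk 25, set 1) → MISS  vc=[13]
3: 0x194 (blk 25, set 1) → L1-HIT  vc=[13]
4: 0x192 (blk 25, set 1) → L1-HIT  vc=[13]
5: 0xd7 (blk 13, set 1) → VC-HIT  vc=[25]
6: 0xba (blk 11, set 3) → MISS  vc=[25]
7: 0x1b2 (blk 27, set 3) → MISS  vc=[25, 11]
8: 0xbb (blk 11, set 3) → VC-HIT  vc=[25, 27]
9: 0xd7 (blk 13, set 1) → L1-HIT  vc=[25, 27]
10: 0xd1 (blk 13, set 1) → L1-HIT  vc=[25, 27]
11: 0x192 (blk 25, set 1) → VC-HIT  vc=[13, 27]
12: 0x196 (blk 25, set 1) → L1-HIT  vc=[13, 27]
13: 0xd2 (blk 13, set 1) → VC-HIT  vc=[25, 27]
14: 0x1d2 (blk 29, set 1) → MISS  vc=[25, 27, 13]
15: 0x190 (blk 25, set 1) → VC-HIT  vc=[29, 27, 13]

OUTCOME = L1-HIT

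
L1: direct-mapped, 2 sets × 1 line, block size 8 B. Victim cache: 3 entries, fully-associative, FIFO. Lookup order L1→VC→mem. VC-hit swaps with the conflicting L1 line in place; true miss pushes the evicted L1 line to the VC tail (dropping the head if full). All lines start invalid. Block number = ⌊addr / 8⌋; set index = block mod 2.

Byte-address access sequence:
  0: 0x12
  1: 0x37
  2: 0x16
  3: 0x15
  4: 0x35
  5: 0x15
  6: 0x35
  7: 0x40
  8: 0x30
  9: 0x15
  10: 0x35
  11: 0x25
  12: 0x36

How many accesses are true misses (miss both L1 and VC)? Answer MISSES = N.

MISSES = 4

#0 0x12→b2/s0 MISS; vc=[]
#1 0x37→b6/s0 MISS; vc=[2]
#2 0x16→b2/s0 VC-HIT; vc=[6]
#3 0x15→b2/s0 L1-HIT; vc=[6]
#4 0x35→b6/s0 VC-HIT; vc=[2]
#5 0x15→b2/s0 VC-HIT; vc=[6]
#6 0x35→b6/s0 VC-HIT; vc=[2]
#7 0x40→b8/s0 MISS; vc=[2,6]
#8 0x30→b6/s0 VC-HIT; vc=[2,8]
#9 0x15→b2/s0 VC-HIT; vc=[6,8]
#10 0x35→b6/s0 VC-HIT; vc=[2,8]
#11 0x25→b4/s0 MISS; vc=[2,8,6]
#12 0x36→b6/s0 VC-HIT; vc=[2,8,4]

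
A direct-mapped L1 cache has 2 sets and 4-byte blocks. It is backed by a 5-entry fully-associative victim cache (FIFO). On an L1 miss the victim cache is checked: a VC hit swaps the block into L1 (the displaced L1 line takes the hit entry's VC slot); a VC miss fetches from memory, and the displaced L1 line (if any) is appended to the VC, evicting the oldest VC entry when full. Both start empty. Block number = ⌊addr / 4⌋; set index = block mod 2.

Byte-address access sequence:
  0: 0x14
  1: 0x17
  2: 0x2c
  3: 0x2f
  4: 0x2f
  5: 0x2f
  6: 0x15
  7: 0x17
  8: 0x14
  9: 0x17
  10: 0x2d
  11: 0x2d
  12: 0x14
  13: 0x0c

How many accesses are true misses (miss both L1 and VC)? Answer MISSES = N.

0: 0x14 (blk 5, set 1) → MISS  vc=[]
1: 0x17 (blk 5, set 1) → L1-HIT  vc=[]
2: 0x2c (blk 11, set 1) → MISS  vc=[5]
3: 0x2f (blk 11, set 1) → L1-HIT  vc=[5]
4: 0x2f (blk 11, set 1) → L1-HIT  vc=[5]
5: 0x2f (blk 11, set 1) → L1-HIT  vc=[5]
6: 0x15 (blk 5, set 1) → VC-HIT  vc=[11]
7: 0x17 (blk 5, set 1) → L1-HIT  vc=[11]
8: 0x14 (blk 5, set 1) → L1-HIT  vc=[11]
9: 0x17 (blk 5, set 1) → L1-HIT  vc=[11]
10: 0x2d (blk 11, set 1) → VC-HIT  vc=[5]
11: 0x2d (blk 11, set 1) → L1-HIT  vc=[5]
12: 0x14 (blk 5, set 1) → VC-HIT  vc=[11]
13: 0xc (blk 3, set 1) → MISS  vc=[11, 5]

MISSES = 3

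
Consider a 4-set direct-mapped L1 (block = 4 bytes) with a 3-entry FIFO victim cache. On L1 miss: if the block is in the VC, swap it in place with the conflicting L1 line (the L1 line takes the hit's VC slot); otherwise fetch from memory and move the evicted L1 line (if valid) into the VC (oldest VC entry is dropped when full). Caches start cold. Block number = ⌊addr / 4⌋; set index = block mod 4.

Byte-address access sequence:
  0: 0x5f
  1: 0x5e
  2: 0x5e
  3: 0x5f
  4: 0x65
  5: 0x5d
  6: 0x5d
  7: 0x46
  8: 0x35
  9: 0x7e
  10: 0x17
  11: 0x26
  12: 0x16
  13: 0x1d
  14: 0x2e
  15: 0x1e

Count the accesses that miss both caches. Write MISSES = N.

#0 0x5f→b23/s3 MISS; vc=[]
#1 0x5e→b23/s3 L1-HIT; vc=[]
#2 0x5e→b23/s3 L1-HIT; vc=[]
#3 0x5f→b23/s3 L1-HIT; vc=[]
#4 0x65→b25/s1 MISS; vc=[]
#5 0x5d→b23/s3 L1-HIT; vc=[]
#6 0x5d→b23/s3 L1-HIT; vc=[]
#7 0x46→b17/s1 MISS; vc=[25]
#8 0x35→b13/s1 MISS; vc=[25,17]
#9 0x7e→b31/s3 MISS; vc=[25,17,23]
#10 0x17→b5/s1 MISS; vc=[17,23,13]
#11 0x26→b9/s1 MISS; vc=[23,13,5]
#12 0x16→b5/s1 VC-HIT; vc=[23,13,9]
#13 0x1d→b7/s3 MISS; vc=[13,9,31]
#14 0x2e→b11/s3 MISS; vc=[9,31,7]
#15 0x1e→b7/s3 VC-HIT; vc=[9,31,11]

MISSES = 9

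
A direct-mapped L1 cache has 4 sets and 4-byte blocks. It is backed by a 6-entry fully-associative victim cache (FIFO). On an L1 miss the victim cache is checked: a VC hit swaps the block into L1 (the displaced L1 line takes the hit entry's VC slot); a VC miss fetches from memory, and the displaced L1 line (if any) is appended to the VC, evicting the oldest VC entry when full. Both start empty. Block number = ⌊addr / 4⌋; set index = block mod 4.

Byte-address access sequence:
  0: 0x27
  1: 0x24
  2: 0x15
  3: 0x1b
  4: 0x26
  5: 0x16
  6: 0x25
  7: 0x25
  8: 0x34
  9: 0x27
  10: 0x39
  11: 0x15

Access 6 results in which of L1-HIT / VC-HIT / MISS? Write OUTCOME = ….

OUTCOME = VC-HIT

0: 0x27 (blk 9, set 1) → MISS  vc=[]
1: 0x24 (blk 9, set 1) → L1-HIT  vc=[]
2: 0x15 (blk 5, set 1) → MISS  vc=[9]
3: 0x1b (blk 6, set 2) → MISS  vc=[9]
4: 0x26 (blk 9, set 1) → VC-HIT  vc=[5]
5: 0x16 (blk 5, set 1) → VC-HIT  vc=[9]
6: 0x25 (blk 9, set 1) → VC-HIT  vc=[5]
7: 0x25 (blk 9, set 1) → L1-HIT  vc=[5]
8: 0x34 (blk 13, set 1) → MISS  vc=[5, 9]
9: 0x27 (blk 9, set 1) → VC-HIT  vc=[5, 13]
10: 0x39 (blk 14, set 2) → MISS  vc=[5, 13, 6]
11: 0x15 (blk 5, set 1) → VC-HIT  vc=[9, 13, 6]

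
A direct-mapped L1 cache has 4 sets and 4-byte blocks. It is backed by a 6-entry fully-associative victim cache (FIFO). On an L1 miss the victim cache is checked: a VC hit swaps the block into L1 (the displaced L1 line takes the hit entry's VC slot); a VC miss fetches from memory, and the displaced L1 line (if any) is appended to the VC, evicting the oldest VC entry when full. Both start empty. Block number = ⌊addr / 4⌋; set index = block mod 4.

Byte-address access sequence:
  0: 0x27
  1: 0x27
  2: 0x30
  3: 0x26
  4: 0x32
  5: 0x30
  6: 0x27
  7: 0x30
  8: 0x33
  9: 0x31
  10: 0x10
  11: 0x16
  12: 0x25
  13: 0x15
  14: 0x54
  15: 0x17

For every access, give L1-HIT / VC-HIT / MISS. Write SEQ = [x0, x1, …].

SEQ = [MISS, L1-HIT, MISS, L1-HIT, L1-HIT, L1-HIT, L1-HIT, L1-HIT, L1-HIT, L1-HIT, MISS, MISS, VC-HIT, VC-HIT, MISS, VC-HIT]

  [0] addr=0x27 blk=9 s=1: MISS | VC []
  [1] addr=0x27 blk=9 s=1: L1-HIT | VC []
  [2] addr=0x30 blk=12 s=0: MISS | VC []
  [3] addr=0x26 blk=9 s=1: L1-HIT | VC []
  [4] addr=0x32 blk=12 s=0: L1-HIT | VC []
  [5] addr=0x30 blk=12 s=0: L1-HIT | VC []
  [6] addr=0x27 blk=9 s=1: L1-HIT | VC []
  [7] addr=0x30 blk=12 s=0: L1-HIT | VC []
  [8] addr=0x33 blk=12 s=0: L1-HIT | VC []
  [9] addr=0x31 blk=12 s=0: L1-HIT | VC []
  [10] addr=0x10 blk=4 s=0: MISS | VC [12]
  [11] addr=0x16 blk=5 s=1: MISS | VC [12, 9]
  [12] addr=0x25 blk=9 s=1: VC-HIT | VC [12, 5]
  [13] addr=0x15 blk=5 s=1: VC-HIT | VC [12, 9]
  [14] addr=0x54 blk=21 s=1: MISS | VC [12, 9, 5]
  [15] addr=0x17 blk=5 s=1: VC-HIT | VC [12, 9, 21]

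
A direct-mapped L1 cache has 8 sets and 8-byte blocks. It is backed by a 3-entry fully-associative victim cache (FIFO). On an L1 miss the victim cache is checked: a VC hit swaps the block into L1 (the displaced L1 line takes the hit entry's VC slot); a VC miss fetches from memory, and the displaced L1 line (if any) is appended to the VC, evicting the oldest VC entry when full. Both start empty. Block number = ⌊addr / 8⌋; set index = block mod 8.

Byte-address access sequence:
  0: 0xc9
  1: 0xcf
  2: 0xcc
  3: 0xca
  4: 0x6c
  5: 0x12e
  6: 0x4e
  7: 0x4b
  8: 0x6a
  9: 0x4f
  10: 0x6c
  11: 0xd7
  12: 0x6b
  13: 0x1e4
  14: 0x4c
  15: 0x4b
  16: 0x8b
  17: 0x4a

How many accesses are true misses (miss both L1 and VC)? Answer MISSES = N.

MISSES = 7

0: 0xc9 (blk 25, set 1) → MISS  vc=[]
1: 0xcf (blk 25, set 1) → L1-HIT  vc=[]
2: 0xcc (blk 25, set 1) → L1-HIT  vc=[]
3: 0xca (blk 25, set 1) → L1-HIT  vc=[]
4: 0x6c (blk 13, set 5) → MISS  vc=[]
5: 0x12e (blk 37, set 5) → MISS  vc=[13]
6: 0x4e (blk 9, set 1) → MISS  vc=[13, 25]
7: 0x4b (blk 9, set 1) → L1-HIT  vc=[13, 25]
8: 0x6a (blk 13, set 5) → VC-HIT  vc=[37, 25]
9: 0x4f (blk 9, set 1) → L1-HIT  vc=[37, 25]
10: 0x6c (blk 13, set 5) → L1-HIT  vc=[37, 25]
11: 0xd7 (blk 26, set 2) → MISS  vc=[37, 25]
12: 0x6b (blk 13, set 5) → L1-HIT  vc=[37, 25]
13: 0x1e4 (blk 60, set 4) → MISS  vc=[37, 25]
14: 0x4c (blk 9, set 1) → L1-HIT  vc=[37, 25]
15: 0x4b (blk 9, set 1) → L1-HIT  vc=[37, 25]
16: 0x8b (blk 17, set 1) → MISS  vc=[37, 25, 9]
17: 0x4a (blk 9, set 1) → VC-HIT  vc=[37, 25, 17]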